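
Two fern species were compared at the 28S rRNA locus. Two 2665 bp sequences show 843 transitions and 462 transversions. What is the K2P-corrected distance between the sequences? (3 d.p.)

0.926

P = 843/2665 ≈ 0.316323 and Q = 462/2665 ≈ 0.173358.
Under the Kimura two-parameter model, d = −½ ln(1 − 2P − Q) − ¼ ln(1 − 2Q).
1 − 2P − Q = 0.193996, giving −½ ln(0.193996) = 0.819959.
1 − 2Q = 0.653284, giving −¼ ln(0.653284) = 0.106436.
d = 0.819959 + 0.106436 = 0.926395.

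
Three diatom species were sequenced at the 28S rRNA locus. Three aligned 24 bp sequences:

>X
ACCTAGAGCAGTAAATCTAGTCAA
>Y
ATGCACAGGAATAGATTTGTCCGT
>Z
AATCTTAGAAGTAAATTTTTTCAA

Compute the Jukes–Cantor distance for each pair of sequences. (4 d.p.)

X–Y: 13/24 sites differ → p ≈ 0.541667, d = −0.75 ln(1 − 0.722223) = 0.960702 ≈ 0.9607.
X–Z: 9/24 sites differ → p = 0.375, d = −0.75 ln(1 − 0.5) = 0.519860 ≈ 0.5199.
Y–Z: 11/24 sites differ → p ≈ 0.458333, d = −0.75 ln(1 − 0.611111) = 0.708346 ≈ 0.7083.

d(X,Y) = 0.9607, d(X,Z) = 0.5199, d(Y,Z) = 0.7083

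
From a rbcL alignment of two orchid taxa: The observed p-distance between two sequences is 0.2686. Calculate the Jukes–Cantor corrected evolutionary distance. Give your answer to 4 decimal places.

0.3325

d = −(3/4) ln(1 − 4p/3) = −0.75 ln(1 − 0.358133) = −0.75 ln(0.641867)
  = −0.75 × (-0.443374) = 0.332531 substitutions/site.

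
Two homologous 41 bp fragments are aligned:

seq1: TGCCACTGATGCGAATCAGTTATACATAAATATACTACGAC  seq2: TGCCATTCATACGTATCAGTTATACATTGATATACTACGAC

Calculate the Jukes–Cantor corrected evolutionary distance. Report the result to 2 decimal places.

0.16

The sequences differ at 6 of 41 sites (6, 8, 11, 14, 28, 29), so p = 6/41 ≈ 0.146341.
d = −(3/4) ln(1 − 4p/3) = −0.75 ln(1 − 0.195121) = −0.75 ln(0.804879)
  = −0.75 × (-0.217063) = 0.162797 substitutions/site.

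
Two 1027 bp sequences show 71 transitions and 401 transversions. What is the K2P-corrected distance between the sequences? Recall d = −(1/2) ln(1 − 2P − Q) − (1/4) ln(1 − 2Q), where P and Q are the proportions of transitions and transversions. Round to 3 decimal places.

0.756

P = 71/1027 ≈ 0.069133 and Q = 401/1027 ≈ 0.390458.
Under the Kimura two-parameter model, d = −½ ln(1 − 2P − Q) − ¼ ln(1 − 2Q).
1 − 2P − Q = 0.471276, giving −½ ln(0.471276) = 0.376156.
1 − 2Q = 0.219084, giving −¼ ln(0.219084) = 0.379575.
d = 0.376156 + 0.379575 = 0.755731.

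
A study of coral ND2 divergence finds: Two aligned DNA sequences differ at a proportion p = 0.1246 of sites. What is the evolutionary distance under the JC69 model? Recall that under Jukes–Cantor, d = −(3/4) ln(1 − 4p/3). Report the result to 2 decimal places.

0.14

d = −(3/4) ln(1 − 4p/3) = −0.75 ln(1 − 0.166133) = −0.75 ln(0.833867)
  = −0.75 × (-0.181681) = 0.136261 substitutions/site.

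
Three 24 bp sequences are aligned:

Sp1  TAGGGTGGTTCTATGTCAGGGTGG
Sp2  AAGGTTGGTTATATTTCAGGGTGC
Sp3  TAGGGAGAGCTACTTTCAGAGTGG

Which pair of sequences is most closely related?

Sp1 and Sp2

Sp1–Sp2: 5/24 differ, p = 0.208, d = 0.244.
Sp1–Sp3: 9/24 differ, p = 0.375, d = 0.520.
Sp2–Sp3: 11/24 differ, p = 0.458, d = 0.708.
The smallest distance is between Sp1 and Sp2.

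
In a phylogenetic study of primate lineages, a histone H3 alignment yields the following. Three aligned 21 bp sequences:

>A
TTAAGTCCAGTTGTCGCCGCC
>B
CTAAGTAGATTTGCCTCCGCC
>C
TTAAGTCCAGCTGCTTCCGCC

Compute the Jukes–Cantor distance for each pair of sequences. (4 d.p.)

d(A,B) = 0.3597, d(A,C) = 0.2197, d(B,C) = 0.3597

A–B: 6/21 sites differ → p ≈ 0.285714, d = −0.75 ln(1 − 0.380952) = 0.359679 ≈ 0.3597.
A–C: 4/21 sites differ → p ≈ 0.190476, d = −0.75 ln(1 − 0.253968) = 0.219740 ≈ 0.2197.
B–C: 6/21 sites differ → p ≈ 0.285714, d = −0.75 ln(1 − 0.380952) = 0.359679 ≈ 0.3597.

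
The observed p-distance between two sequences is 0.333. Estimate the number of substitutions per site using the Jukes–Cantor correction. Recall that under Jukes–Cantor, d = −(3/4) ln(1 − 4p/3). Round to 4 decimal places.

0.4402

d = −(3/4) ln(1 − 4p/3) = −0.75 ln(1 − 0.444) = −0.75 ln(0.556)
  = −0.75 × (-0.586987) = 0.440240 substitutions/site.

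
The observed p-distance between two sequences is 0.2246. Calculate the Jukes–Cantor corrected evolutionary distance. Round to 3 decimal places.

d = −(3/4) ln(1 − 4p/3) = −0.75 ln(1 − 0.299467) = −0.75 ln(0.700533)
  = −0.75 × (-0.355914) = 0.266936 substitutions/site.

0.267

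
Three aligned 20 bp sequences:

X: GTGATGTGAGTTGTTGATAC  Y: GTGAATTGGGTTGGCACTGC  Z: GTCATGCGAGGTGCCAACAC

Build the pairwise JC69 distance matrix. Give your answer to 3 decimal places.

d(X,Y) = 0.572, d(X,Z) = 0.471, d(Y,Z) = 0.824

X–Y: 8/20 sites differ → p = 0.4, d = −0.75 ln(1 − 0.533333) = 0.571605 ≈ 0.572.
X–Z: 7/20 sites differ → p = 0.35, d = −0.75 ln(1 − 0.466667) = 0.471457 ≈ 0.471.
Y–Z: 10/20 sites differ → p = 0.5, d = −0.75 ln(1 − 0.666667) = 0.823960 ≈ 0.824.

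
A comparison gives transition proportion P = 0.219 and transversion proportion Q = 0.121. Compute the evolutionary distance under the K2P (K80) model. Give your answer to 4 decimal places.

0.4786

Under the Kimura two-parameter model, d = −½ ln(1 − 2P − Q) − ¼ ln(1 − 2Q).
1 − 2P − Q = 0.441, giving −½ ln(0.441) = 0.409355.
1 − 2Q = 0.758, giving −¼ ln(0.758) = 0.069268.
d = 0.409355 + 0.069268 = 0.478623.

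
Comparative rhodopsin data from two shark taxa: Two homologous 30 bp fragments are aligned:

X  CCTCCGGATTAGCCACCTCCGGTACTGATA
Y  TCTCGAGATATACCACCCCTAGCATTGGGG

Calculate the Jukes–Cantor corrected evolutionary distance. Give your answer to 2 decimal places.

The sequences differ at 14 of 30 sites, so p = 14/30 ≈ 0.466667.
d = −(3/4) ln(1 − 4p/3) = −0.75 ln(1 − 0.622223) = −0.75 ln(0.377777)
  = −0.75 × (-0.973451) = 0.730088 substitutions/site.

0.73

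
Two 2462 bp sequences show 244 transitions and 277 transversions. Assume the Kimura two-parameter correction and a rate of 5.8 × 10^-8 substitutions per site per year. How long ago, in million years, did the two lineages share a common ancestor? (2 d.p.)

P = 244/2462 ≈ 0.099106 and Q = 277/2462 ≈ 0.11251.
Under the Kimura two-parameter model, d = −½ ln(1 − 2P − Q) − ¼ ln(1 − 2Q).
1 − 2P − Q = 0.689278, giving −½ ln(0.689278) = 0.186055.
1 − 2Q = 0.77498, giving −¼ ln(0.77498) = 0.063730.
d = 0.186055 + 0.063730 = 0.249785.
Under a molecular clock d = 2μt, so t = d/(2μ) = 0.249785 / (2 × 5.8 × 10^-8) = 2.15 million years.

2.15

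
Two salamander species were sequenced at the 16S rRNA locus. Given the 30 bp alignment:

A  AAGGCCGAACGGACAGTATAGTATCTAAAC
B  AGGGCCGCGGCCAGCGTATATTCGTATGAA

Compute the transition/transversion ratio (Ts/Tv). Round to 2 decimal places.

Transitions are A↔G and C↔T; transversions are all other mismatches.
Transitions: 4. Transversions: 12.
R = 4/12 = 0.333333… ≈ 0.33 (to 2 d.p.).

0.33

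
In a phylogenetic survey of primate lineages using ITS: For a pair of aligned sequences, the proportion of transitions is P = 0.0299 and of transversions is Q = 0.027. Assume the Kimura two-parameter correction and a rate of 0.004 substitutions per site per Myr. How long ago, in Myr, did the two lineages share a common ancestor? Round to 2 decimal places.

Under the Kimura two-parameter model, d = −½ ln(1 − 2P − Q) − ¼ ln(1 − 2Q).
1 − 2P − Q = 0.9132, giving −½ ln(0.9132) = 0.045400.
1 − 2Q = 0.946, giving −¼ ln(0.946) = 0.013878.
d = 0.045400 + 0.013878 = 0.059278.
Under a molecular clock d = 2μt, so t = d/(2μ) = 0.059278 / (2 × 0.004) = 7.41 Myr.

7.41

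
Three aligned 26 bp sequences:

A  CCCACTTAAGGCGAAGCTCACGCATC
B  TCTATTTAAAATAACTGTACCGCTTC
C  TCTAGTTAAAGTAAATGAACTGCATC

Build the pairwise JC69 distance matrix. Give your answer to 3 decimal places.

d(A,B) = 0.824, d(A,C) = 0.717, d(B,C) = 0.276

A–B: 13/26 sites differ → p = 0.5, d = −0.75 ln(1 − 0.666667) = 0.823960 ≈ 0.824.
A–C: 12/26 sites differ → p ≈ 0.461538, d = −0.75 ln(1 − 0.615384) = 0.716632 ≈ 0.717.
B–C: 6/26 sites differ → p ≈ 0.230769, d = −0.75 ln(1 − 0.307692) = 0.275793 ≈ 0.276.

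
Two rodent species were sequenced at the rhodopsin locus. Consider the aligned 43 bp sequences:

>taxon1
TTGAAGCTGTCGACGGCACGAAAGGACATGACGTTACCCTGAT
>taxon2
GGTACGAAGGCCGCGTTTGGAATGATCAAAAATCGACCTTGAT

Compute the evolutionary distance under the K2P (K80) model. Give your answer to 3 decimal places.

Of 43 sites, 6 differences are transitions and 17 are transversions, so P = 6/43 ≈ 0.139535 and Q = 17/43 ≈ 0.395349.
Under the Kimura two-parameter model, d = −½ ln(1 − 2P − Q) − ¼ ln(1 − 2Q).
1 − 2P − Q = 0.325581, giving −½ ln(0.325581) = 0.561072.
1 − 2Q = 0.209302, giving −¼ ln(0.209302) = 0.390994.
d = 0.561072 + 0.390994 = 0.952066.

0.952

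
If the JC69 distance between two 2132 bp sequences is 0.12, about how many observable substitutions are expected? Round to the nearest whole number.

236

Invert JC69: p = (3/4)(1 − e^(−4d/3)) = 0.75 × (1 − e^(-0.16)) = 0.75 × (1 − 0.852144) = 0.110892.
Expected differing sites = pL ≈ 0.110892 × 2132 = 236.421744 ≈ 236.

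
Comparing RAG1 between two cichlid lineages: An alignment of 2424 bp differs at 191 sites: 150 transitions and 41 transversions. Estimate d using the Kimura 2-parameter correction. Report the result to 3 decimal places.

P = 150/2424 ≈ 0.061881 and Q = 41/2424 ≈ 0.016914.
Under the Kimura two-parameter model, d = −½ ln(1 − 2P − Q) − ¼ ln(1 − 2Q).
1 − 2P − Q = 0.859324, giving −½ ln(0.859324) = 0.075805.
1 − 2Q = 0.966172, giving −¼ ln(0.966172) = 0.008603.
d = 0.075805 + 0.008603 = 0.084408.

0.084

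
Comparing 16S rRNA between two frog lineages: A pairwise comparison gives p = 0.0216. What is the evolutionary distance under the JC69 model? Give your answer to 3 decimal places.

0.022

d = −(3/4) ln(1 − 4p/3) = −0.75 ln(1 − 0.0288) = −0.75 ln(0.9712)
  = −0.75 × (-0.029223) = 0.021917 substitutions/site.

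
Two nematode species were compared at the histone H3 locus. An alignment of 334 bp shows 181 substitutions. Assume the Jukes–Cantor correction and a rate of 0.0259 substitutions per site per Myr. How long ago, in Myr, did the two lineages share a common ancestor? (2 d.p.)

18.56

p = 181/334 ≈ 0.541916.
d = −(3/4) ln(1 − 4p/3) = −0.75 ln(1 − 0.722555) = −0.75 ln(0.277445)
  = −0.75 × (-1.282133) = 0.961600 substitutions/site.
Under a molecular clock d = 2μt, so t = d/(2μ) = 0.961600 / (2 × 0.0259) = 18.56 Myr.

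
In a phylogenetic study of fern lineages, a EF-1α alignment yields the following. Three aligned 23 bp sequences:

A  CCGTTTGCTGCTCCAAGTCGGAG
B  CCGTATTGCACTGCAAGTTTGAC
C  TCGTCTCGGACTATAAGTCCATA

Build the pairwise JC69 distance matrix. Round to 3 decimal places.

A–B: 9/23 sites differ → p ≈ 0.391304, d = −0.75 ln(1 − 0.521739) = 0.553199 ≈ 0.553.
A–C: 12/23 sites differ → p ≈ 0.521739, d = −0.75 ln(1 − 0.695652) = 0.892188 ≈ 0.892.
B–C: 11/23 sites differ → p ≈ 0.478261, d = −0.75 ln(1 − 0.637681) = 0.761423 ≈ 0.761.

d(A,B) = 0.553, d(A,C) = 0.892, d(B,C) = 0.761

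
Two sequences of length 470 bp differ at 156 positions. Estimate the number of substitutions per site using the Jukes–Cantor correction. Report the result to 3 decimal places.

0.438

p = 156/470 ≈ 0.331915.
d = −(3/4) ln(1 − 4p/3) = −0.75 ln(1 − 0.442553) = −0.75 ln(0.557447)
  = −0.75 × (-0.584388) = 0.438291 substitutions/site.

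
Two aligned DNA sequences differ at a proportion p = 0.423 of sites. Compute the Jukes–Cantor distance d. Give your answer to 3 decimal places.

0.623

d = −(3/4) ln(1 − 4p/3) = −0.75 ln(1 − 0.564) = −0.75 ln(0.436)
  = −0.75 × (-0.830113) = 0.622585 substitutions/site.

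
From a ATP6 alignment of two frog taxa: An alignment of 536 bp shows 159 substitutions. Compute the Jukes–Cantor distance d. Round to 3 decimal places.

p = 159/536 ≈ 0.296642.
d = −(3/4) ln(1 − 4p/3) = −0.75 ln(1 − 0.395523) = −0.75 ln(0.604477)
  = −0.75 × (-0.503392) = 0.377544 substitutions/site.

0.378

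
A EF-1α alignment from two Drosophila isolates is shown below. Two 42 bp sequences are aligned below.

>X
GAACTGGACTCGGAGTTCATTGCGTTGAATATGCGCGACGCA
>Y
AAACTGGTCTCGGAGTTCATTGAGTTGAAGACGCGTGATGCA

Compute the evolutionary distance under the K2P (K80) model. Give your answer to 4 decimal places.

0.1904

Of 42 sites, 4 differences are transitions and 3 are transversions, so P = 4/42 ≈ 0.095238 and Q = 3/42 ≈ 0.071429.
Under the Kimura two-parameter model, d = −½ ln(1 − 2P − Q) − ¼ ln(1 − 2Q).
1 − 2P − Q = 0.738095, giving −½ ln(0.738095) = 0.151841.
1 − 2Q = 0.857142, giving −¼ ln(0.857142) = 0.038538.
d = 0.151841 + 0.038538 = 0.190379.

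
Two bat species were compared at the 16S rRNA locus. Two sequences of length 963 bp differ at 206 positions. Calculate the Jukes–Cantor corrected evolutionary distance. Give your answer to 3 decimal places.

p = 206/963 ≈ 0.213915.
d = −(3/4) ln(1 − 4p/3) = −0.75 ln(1 − 0.28522) = −0.75 ln(0.71478)
  = −0.75 × (-0.335780) = 0.251835 substitutions/site.

0.252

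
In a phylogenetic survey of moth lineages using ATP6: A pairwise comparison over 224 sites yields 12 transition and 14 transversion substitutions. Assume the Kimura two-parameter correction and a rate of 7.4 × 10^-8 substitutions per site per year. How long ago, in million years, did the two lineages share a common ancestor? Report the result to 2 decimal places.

P = 12/224 ≈ 0.053571 and Q = 14/224 = 0.0625.
Under the Kimura two-parameter model, d = −½ ln(1 − 2P − Q) − ¼ ln(1 − 2Q).
1 − 2P − Q = 0.830358, giving −½ ln(0.830358) = 0.092949.
1 − 2Q = 0.875, giving −¼ ln(0.875) = 0.033383.
d = 0.092949 + 0.033383 = 0.126332.
Under a molecular clock d = 2μt, so t = d/(2μ) = 0.126332 / (2 × 7.4 × 10^-8) = 0.85 million years.

0.85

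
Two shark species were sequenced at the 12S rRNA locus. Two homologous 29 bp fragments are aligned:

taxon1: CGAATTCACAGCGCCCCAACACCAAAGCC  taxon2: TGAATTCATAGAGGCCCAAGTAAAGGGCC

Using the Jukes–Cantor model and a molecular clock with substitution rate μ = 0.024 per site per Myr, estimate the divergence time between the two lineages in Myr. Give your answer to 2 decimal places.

The sequences differ at 10 of 29 sites (1, 9, 12, 14, 20, 21, 22, 23, 25, 26), so p = 10/29 ≈ 0.344828.
d = −(3/4) ln(1 − 4p/3) = −0.75 ln(1 − 0.459771) = −0.75 ln(0.540229)
  = −0.75 × (-0.615762) = 0.461822 substitutions/site.
Under a molecular clock d = 2μt, so t = d/(2μ) = 0.461822 / (2 × 0.024) = 9.62 Myr.

9.62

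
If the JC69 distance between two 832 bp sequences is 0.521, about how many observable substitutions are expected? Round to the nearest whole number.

Invert JC69: p = (3/4)(1 − e^(−4d/3)) = 0.75 × (1 − e^(-0.694667)) = 0.75 × (1 − 0.499241) = 0.375569.
Expected differing sites = pL ≈ 0.375569 × 832 = 312.473408 ≈ 312.

312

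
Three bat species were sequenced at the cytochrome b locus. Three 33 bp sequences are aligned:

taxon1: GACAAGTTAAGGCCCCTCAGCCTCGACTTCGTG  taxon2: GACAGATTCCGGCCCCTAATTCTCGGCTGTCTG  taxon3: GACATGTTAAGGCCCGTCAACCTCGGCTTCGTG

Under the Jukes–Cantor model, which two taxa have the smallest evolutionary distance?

taxon1 and taxon3

taxon1–taxon2: 11/33 differ, p = 0.333, d = 0.441.
taxon1–taxon3: 4/33 differ, p = 0.121, d = 0.132.
taxon2–taxon3: 11/33 differ, p = 0.333, d = 0.441.
The smallest distance is between taxon1 and taxon3.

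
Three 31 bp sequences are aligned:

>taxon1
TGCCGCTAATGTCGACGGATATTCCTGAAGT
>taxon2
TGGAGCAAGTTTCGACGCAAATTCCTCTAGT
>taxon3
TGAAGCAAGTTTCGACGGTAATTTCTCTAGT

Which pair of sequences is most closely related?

taxon1–taxon2: 9/31 differ, p = 0.290, d = 0.367.
taxon1–taxon3: 10/31 differ, p = 0.323, d = 0.422.
taxon2–taxon3: 4/31 differ, p = 0.129, d = 0.142.
The smallest distance is between taxon2 and taxon3.

taxon2 and taxon3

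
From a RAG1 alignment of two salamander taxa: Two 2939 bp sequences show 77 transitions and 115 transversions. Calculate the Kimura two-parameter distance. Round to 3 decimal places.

P = 77/2939 ≈ 0.026199 and Q = 115/2939 ≈ 0.039129.
Under the Kimura two-parameter model, d = −½ ln(1 − 2P − Q) − ¼ ln(1 − 2Q).
1 − 2P − Q = 0.908473, giving −½ ln(0.908473) = 0.047995.
1 − 2Q = 0.921742, giving −¼ ln(0.921742) = 0.020372.
d = 0.047995 + 0.020372 = 0.068367.

0.068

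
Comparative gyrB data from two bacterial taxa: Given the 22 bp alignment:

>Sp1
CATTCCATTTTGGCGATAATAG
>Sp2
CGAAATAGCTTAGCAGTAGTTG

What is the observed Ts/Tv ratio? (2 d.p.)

Transitions are A↔G and C↔T; transversions are all other mismatches.
Transitions: 7. Transversions: 5.
R = 7/5 = 1.40.

1.40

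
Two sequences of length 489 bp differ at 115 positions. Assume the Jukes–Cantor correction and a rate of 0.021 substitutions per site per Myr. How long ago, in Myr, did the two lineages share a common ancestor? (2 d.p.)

6.72

p = 115/489 ≈ 0.235174.
d = −(3/4) ln(1 − 4p/3) = −0.75 ln(1 − 0.313565) = −0.75 ln(0.686435)
  = −0.75 × (-0.376244) = 0.282183 substitutions/site.
Under a molecular clock d = 2μt, so t = d/(2μ) = 0.282183 / (2 × 0.021) = 6.72 Myr.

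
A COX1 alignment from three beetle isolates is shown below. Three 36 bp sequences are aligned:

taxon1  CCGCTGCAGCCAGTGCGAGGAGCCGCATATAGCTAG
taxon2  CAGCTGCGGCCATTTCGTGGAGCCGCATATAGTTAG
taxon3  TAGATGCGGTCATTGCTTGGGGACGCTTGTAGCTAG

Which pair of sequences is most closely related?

taxon1–taxon2: 6/36 differ, p = 0.167, d = 0.188.
taxon1–taxon3: 12/36 differ, p = 0.333, d = 0.441.
taxon2–taxon3: 10/36 differ, p = 0.278, d = 0.347.
The smallest distance is between taxon1 and taxon2.

taxon1 and taxon2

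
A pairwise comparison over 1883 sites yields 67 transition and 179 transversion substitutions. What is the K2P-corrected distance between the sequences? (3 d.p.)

P = 67/1883 ≈ 0.035582 and Q = 179/1883 ≈ 0.095061.
Under the Kimura two-parameter model, d = −½ ln(1 − 2P − Q) − ¼ ln(1 − 2Q).
1 − 2P − Q = 0.833775, giving −½ ln(0.833775) = 0.090896.
1 − 2Q = 0.809878, giving −¼ ln(0.809878) = 0.052718.
d = 0.090896 + 0.052718 = 0.143614.

0.144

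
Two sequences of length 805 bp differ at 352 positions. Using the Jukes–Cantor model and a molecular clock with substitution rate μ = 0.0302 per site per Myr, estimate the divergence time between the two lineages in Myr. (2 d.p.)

p = 352/805 ≈ 0.437267.
d = −(3/4) ln(1 − 4p/3) = −0.75 ln(1 − 0.583023) = −0.75 ln(0.416977)
  = −0.75 × (-0.874724) = 0.656043 substitutions/site.
Under a molecular clock d = 2μt, so t = d/(2μ) = 0.656043 / (2 × 0.0302) = 10.86 Myr.

10.86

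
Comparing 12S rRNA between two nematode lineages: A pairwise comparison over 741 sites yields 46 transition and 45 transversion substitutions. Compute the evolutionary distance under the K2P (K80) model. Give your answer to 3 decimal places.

0.135

P = 46/741 ≈ 0.062078 and Q = 45/741 ≈ 0.060729.
Under the Kimura two-parameter model, d = −½ ln(1 − 2P − Q) − ¼ ln(1 − 2Q).
1 − 2P − Q = 0.815115, giving −½ ln(0.815115) = 0.102213.
1 − 2Q = 0.878542, giving −¼ ln(0.878542) = 0.032373.
d = 0.102213 + 0.032373 = 0.134586.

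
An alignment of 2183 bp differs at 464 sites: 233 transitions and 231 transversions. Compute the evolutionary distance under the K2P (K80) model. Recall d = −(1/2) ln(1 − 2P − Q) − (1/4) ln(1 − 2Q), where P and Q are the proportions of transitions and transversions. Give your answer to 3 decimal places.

P = 233/2183 ≈ 0.106734 and Q = 231/2183 ≈ 0.105818.
Under the Kimura two-parameter model, d = −½ ln(1 − 2P − Q) − ¼ ln(1 − 2Q).
1 − 2P − Q = 0.680714, giving −½ ln(0.680714) = 0.192307.
1 − 2Q = 0.788364, giving −¼ ln(0.788364) = 0.059449.
d = 0.192307 + 0.059449 = 0.251756.

0.252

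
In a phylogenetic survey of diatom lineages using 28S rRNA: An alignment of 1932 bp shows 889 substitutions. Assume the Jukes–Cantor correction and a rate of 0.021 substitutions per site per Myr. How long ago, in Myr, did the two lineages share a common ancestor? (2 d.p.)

16.98

p = 889/1932 ≈ 0.460145.
d = −(3/4) ln(1 − 4p/3) = −0.75 ln(1 − 0.613527) = −0.75 ln(0.386473)
  = −0.75 × (-0.950693) = 0.713020 substitutions/site.
Under a molecular clock d = 2μt, so t = d/(2μ) = 0.713020 / (2 × 0.021) = 16.98 Myr.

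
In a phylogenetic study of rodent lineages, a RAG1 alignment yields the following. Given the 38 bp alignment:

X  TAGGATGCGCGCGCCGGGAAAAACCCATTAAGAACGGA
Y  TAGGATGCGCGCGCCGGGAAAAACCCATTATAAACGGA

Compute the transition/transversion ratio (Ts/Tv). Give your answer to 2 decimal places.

1.00

Transitions are A↔G and C↔T; transversions are all other mismatches.
Transitions: 1. Transversions: 1.
R = 1/1 = 1.00.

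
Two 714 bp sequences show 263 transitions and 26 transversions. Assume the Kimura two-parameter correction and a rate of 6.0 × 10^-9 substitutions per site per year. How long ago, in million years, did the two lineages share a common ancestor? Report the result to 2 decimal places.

P = 263/714 ≈ 0.368347 and Q = 26/714 ≈ 0.036415.
Under the Kimura two-parameter model, d = −½ ln(1 − 2P − Q) − ¼ ln(1 − 2Q).
1 − 2P − Q = 0.226891, giving −½ ln(0.226891) = 0.741643.
1 − 2Q = 0.92717, giving −¼ ln(0.92717) = 0.018905.
d = 0.741643 + 0.018905 = 0.760548.
Under a molecular clock d = 2μt, so t = d/(2μ) = 0.760548 / (2 × 6.0 × 10^-9) = 63.38 million years.

63.38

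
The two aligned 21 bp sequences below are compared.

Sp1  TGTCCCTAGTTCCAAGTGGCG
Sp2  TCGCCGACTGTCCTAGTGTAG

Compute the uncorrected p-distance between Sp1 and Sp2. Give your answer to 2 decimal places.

0.48

The sequences differ at 10 of 21 positions (sites 2, 3, 6, 7, 8, 9, 10, 14, 19, 20).
p = 10/21 = 0.476190… ≈ 0.48 (to 2 d.p.).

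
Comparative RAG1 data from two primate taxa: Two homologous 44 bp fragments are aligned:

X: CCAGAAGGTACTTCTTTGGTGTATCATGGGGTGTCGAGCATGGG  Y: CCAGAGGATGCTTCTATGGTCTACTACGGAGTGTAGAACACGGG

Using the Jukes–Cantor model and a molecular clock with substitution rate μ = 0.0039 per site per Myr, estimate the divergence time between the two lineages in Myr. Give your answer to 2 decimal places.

43.46

The sequences differ at 12 of 44 sites, so p = 12/44 ≈ 0.272727.
d = −(3/4) ln(1 − 4p/3) = −0.75 ln(1 − 0.363636) = −0.75 ln(0.636364)
  = −0.75 × (-0.451985) = 0.338989 substitutions/site.
Under a molecular clock d = 2μt, so t = d/(2μ) = 0.338989 / (2 × 0.0039) = 43.46 Myr.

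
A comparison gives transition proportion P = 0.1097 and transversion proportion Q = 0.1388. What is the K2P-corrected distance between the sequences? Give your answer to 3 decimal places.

0.303

Under the Kimura two-parameter model, d = −½ ln(1 − 2P − Q) − ¼ ln(1 − 2Q).
1 − 2P − Q = 0.6418, giving −½ ln(0.6418) = 0.221739.
1 − 2Q = 0.7224, giving −¼ ln(0.7224) = 0.081294.
d = 0.221739 + 0.081294 = 0.303033.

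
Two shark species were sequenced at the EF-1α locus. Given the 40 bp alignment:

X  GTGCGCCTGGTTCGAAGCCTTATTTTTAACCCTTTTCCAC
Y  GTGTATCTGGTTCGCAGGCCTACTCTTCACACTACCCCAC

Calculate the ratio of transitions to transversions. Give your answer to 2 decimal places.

1.60

Transitions are A↔G and C↔T; transversions are all other mismatches.
Transitions: 8. Transversions: 5.
R = 8/5 = 1.60.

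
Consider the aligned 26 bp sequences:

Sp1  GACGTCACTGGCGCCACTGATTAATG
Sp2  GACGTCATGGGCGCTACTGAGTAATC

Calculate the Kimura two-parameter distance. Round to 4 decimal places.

0.2224

Of 26 sites, 2 differences are transitions and 3 are transversions, so P = 2/26 ≈ 0.076923 and Q = 3/26 ≈ 0.115385.
Under the Kimura two-parameter model, d = −½ ln(1 − 2P − Q) − ¼ ln(1 − 2Q).
1 − 2P − Q = 0.730769, giving −½ ln(0.730769) = 0.156829.
1 − 2Q = 0.76923, giving −¼ ln(0.76923) = 0.065591.
d = 0.156829 + 0.065591 = 0.222420.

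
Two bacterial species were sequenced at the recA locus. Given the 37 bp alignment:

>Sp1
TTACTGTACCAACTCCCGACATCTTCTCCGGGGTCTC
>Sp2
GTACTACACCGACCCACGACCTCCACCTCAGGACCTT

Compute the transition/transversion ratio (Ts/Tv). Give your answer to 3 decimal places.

2.750

Transitions are A↔G and C↔T; transversions are all other mismatches.
Transitions: 11. Transversions: 4.
R = 11/4 = 2.750.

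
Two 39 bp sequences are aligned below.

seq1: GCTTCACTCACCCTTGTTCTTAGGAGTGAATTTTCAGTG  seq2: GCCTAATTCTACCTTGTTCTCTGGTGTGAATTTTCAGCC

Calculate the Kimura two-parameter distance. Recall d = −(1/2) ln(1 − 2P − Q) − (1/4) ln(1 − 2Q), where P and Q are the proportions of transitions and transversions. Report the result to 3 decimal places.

0.314

Of 39 sites, 4 differences are transitions and 6 are transversions, so P = 4/39 ≈ 0.102564 and Q = 6/39 ≈ 0.153846.
Under the Kimura two-parameter model, d = −½ ln(1 − 2P − Q) − ¼ ln(1 − 2Q).
1 − 2P − Q = 0.641026, giving −½ ln(0.641026) = 0.222343.
1 − 2Q = 0.692308, giving −¼ ln(0.692308) = 0.091931.
d = 0.222343 + 0.091931 = 0.314274.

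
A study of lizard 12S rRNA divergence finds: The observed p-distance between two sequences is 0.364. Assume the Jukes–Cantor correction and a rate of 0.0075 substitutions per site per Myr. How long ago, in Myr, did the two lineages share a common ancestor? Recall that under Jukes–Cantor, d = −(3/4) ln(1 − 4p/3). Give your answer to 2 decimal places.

33.21

d = −(3/4) ln(1 − 4p/3) = −0.75 ln(1 − 0.485333) = −0.75 ln(0.514667)
  = −0.75 × (-0.664235) = 0.498176 substitutions/site.
Under a molecular clock d = 2μt, so t = d/(2μ) = 0.498176 / (2 × 0.0075) = 33.21 Myr.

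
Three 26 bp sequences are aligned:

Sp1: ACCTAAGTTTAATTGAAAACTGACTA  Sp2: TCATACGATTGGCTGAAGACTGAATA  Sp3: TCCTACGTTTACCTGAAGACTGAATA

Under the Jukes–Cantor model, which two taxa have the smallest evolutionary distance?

Sp1–Sp2: 9/26 differ, p = 0.346, d = 0.464.
Sp1–Sp3: 6/26 differ, p = 0.231, d = 0.276.
Sp2–Sp3: 4/26 differ, p = 0.154, d = 0.172.
The smallest distance is between Sp2 and Sp3.

Sp2 and Sp3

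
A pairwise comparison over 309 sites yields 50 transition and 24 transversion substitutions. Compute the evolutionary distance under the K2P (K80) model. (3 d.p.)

P = 50/309 ≈ 0.161812 and Q = 24/309 ≈ 0.07767.
Under the Kimura two-parameter model, d = −½ ln(1 − 2P − Q) − ¼ ln(1 − 2Q).
1 − 2P − Q = 0.598706, giving −½ ln(0.598706) = 0.256492.
1 − 2Q = 0.84466, giving −¼ ln(0.84466) = 0.042205.
d = 0.256492 + 0.042205 = 0.298697.

0.299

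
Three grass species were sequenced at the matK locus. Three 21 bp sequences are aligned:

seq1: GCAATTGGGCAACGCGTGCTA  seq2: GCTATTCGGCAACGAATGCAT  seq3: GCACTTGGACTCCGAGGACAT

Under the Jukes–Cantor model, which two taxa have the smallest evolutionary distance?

seq1 and seq2

seq1–seq2: 6/21 differ, p = 0.286, d = 0.360.
seq1–seq3: 9/21 differ, p = 0.429, d = 0.635.
seq2–seq3: 9/21 differ, p = 0.429, d = 0.635.
The smallest distance is between seq1 and seq2.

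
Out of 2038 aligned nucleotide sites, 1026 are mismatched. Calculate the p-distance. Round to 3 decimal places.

0.503

p = 1026/2038 = 0.503434… ≈ 0.503 (to 3 d.p.).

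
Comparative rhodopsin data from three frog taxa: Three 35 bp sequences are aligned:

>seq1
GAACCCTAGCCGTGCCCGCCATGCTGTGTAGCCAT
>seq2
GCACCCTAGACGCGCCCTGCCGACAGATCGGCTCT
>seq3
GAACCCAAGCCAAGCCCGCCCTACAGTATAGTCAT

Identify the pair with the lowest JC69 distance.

seq1–seq2: 15/35 differ, p = 0.429, d = 0.635.
seq1–seq3: 8/35 differ, p = 0.229, d = 0.273.
seq2–seq3: 15/35 differ, p = 0.429, d = 0.635.
The smallest distance is between seq1 and seq3.

seq1 and seq3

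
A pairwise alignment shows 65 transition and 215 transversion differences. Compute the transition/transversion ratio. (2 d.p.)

R = 65/215 = 0.302325… ≈ 0.30 (to 2 d.p.).

0.30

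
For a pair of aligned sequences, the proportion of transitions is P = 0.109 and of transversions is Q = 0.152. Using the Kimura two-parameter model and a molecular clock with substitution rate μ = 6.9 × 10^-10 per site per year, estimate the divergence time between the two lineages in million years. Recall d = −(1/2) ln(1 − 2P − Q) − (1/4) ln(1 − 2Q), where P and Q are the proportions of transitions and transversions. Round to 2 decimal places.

233.06

Under the Kimura two-parameter model, d = −½ ln(1 − 2P − Q) − ¼ ln(1 − 2Q).
1 − 2P − Q = 0.63, giving −½ ln(0.63) = 0.231018.
1 − 2Q = 0.696, giving −¼ ln(0.696) = 0.090601.
d = 0.231018 + 0.090601 = 0.321619.
Under a molecular clock d = 2μt, so t = d/(2μ) = 0.321619 / (2 × 6.9 × 10^-10) = 233.06 million years.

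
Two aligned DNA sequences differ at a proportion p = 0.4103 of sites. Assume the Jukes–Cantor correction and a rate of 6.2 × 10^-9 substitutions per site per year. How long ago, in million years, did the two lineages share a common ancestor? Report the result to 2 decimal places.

d = −(3/4) ln(1 − 4p/3) = −0.75 ln(1 − 0.547067) = −0.75 ln(0.452933)
  = −0.75 × (-0.792011) = 0.594008 substitutions/site.
Under a molecular clock d = 2μt, so t = d/(2μ) = 0.594008 / (2 × 6.2 × 10^-9) = 47.90 million years.

47.90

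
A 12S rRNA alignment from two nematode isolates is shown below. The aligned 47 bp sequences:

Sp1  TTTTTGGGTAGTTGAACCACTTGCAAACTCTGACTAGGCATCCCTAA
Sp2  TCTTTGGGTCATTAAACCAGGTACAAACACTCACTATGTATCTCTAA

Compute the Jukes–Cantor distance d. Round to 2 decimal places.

The sequences differ at 12 of 47 sites, so p = 12/47 ≈ 0.255319.
d = −(3/4) ln(1 − 4p/3) = −0.75 ln(1 − 0.340425) = −0.75 ln(0.659575)
  = −0.75 × (-0.416160) = 0.312120 substitutions/site.

0.31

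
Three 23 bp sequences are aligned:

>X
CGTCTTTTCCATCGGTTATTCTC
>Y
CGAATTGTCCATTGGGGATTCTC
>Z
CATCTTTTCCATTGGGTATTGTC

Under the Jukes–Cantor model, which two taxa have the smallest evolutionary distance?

X and Z

X–Y: 6/23 differ, p = 0.261, d = 0.321.
X–Z: 4/23 differ, p = 0.174, d = 0.198.
Y–Z: 6/23 differ, p = 0.261, d = 0.321.
The smallest distance is between X and Z.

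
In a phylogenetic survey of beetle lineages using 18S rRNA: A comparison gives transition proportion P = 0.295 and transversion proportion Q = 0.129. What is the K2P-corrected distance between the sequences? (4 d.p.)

0.7093

Under the Kimura two-parameter model, d = −½ ln(1 − 2P − Q) − ¼ ln(1 − 2Q).
1 − 2P − Q = 0.281, giving −½ ln(0.281) = 0.634700.
1 − 2Q = 0.742, giving −¼ ln(0.742) = 0.074602.
d = 0.634700 + 0.074602 = 0.709302.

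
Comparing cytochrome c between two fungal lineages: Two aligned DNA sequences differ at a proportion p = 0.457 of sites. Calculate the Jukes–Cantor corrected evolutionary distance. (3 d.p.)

0.705

d = −(3/4) ln(1 − 4p/3) = −0.75 ln(1 − 0.609333) = −0.75 ln(0.390667)
  = −0.75 × (-0.939900) = 0.704925 substitutions/site.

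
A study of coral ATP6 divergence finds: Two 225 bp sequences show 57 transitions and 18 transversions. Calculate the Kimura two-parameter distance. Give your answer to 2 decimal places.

P = 57/225 ≈ 0.253333 and Q = 18/225 = 0.08.
Under the Kimura two-parameter model, d = −½ ln(1 − 2P − Q) − ¼ ln(1 − 2Q).
1 − 2P − Q = 0.413334, giving −½ ln(0.413334) = 0.441750.
1 − 2Q = 0.84, giving −¼ ln(0.84) = 0.043588.
d = 0.441750 + 0.043588 = 0.485338.

0.49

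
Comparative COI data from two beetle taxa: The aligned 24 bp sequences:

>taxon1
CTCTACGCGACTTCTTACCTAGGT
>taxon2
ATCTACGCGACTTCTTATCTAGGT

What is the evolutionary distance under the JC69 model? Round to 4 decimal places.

0.0883

The sequences differ at 2 of 24 sites (1, 18), so p = 2/24 ≈ 0.083333.
d = −(3/4) ln(1 − 4p/3) = −0.75 ln(1 − 0.111111) = −0.75 ln(0.888889)
  = −0.75 × (-0.117783) = 0.088337 substitutions/site.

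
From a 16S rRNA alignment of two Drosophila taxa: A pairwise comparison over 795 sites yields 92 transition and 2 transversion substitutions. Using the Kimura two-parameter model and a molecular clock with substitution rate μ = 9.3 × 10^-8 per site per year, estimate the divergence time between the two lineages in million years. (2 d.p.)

P = 92/795 ≈ 0.115723 and Q = 2/795 ≈ 0.002516.
Under the Kimura two-parameter model, d = −½ ln(1 − 2P − Q) − ¼ ln(1 − 2Q).
1 − 2P − Q = 0.766038, giving −½ ln(0.766038) = 0.133262.
1 − 2Q = 0.994968, giving −¼ ln(0.994968) = 0.001261.
d = 0.133262 + 0.001261 = 0.134523.
Under a molecular clock d = 2μt, so t = d/(2μ) = 0.134523 / (2 × 9.3 × 10^-8) = 0.72 million years.

0.72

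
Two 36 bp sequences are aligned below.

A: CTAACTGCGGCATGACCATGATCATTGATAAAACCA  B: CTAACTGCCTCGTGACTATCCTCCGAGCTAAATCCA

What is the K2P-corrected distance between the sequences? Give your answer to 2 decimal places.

Of 36 sites, 2 differences are transitions and 9 are transversions, so P = 2/36 ≈ 0.055556 and Q = 9/36 = 0.25.
Under the Kimura two-parameter model, d = −½ ln(1 − 2P − Q) − ¼ ln(1 − 2Q).
1 − 2P − Q = 0.638888, giving −½ ln(0.638888) = 0.224013.
1 − 2Q = 0.5, giving −¼ ln(0.5) = 0.173287.
d = 0.224013 + 0.173287 = 0.397300.

0.40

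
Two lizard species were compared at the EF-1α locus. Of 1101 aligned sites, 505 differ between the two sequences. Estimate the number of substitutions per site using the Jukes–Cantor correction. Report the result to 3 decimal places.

p = 505/1101 ≈ 0.458674.
d = −(3/4) ln(1 − 4p/3) = −0.75 ln(1 − 0.611565) = −0.75 ln(0.388435)
  = −0.75 × (-0.945629) = 0.709222 substitutions/site.

0.709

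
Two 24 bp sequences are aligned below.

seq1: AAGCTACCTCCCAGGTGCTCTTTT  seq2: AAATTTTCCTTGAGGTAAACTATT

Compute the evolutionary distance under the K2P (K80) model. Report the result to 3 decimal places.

0.919

Of 24 sites, 7 differences are transitions and 5 are transversions, so P = 7/24 ≈ 0.291667 and Q = 5/24 ≈ 0.208333.
Under the Kimura two-parameter model, d = −½ ln(1 − 2P − Q) − ¼ ln(1 − 2Q).
1 − 2P − Q = 0.208333, giving −½ ln(0.208333) = 0.784309.
1 − 2Q = 0.583334, giving −¼ ln(0.583334) = 0.134749.
d = 0.784309 + 0.134749 = 0.919058.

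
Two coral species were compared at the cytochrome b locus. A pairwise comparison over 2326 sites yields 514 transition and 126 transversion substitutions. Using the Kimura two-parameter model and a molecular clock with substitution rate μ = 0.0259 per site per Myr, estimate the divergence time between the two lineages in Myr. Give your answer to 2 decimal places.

P = 514/2326 ≈ 0.22098 and Q = 126/2326 ≈ 0.05417.
Under the Kimura two-parameter model, d = −½ ln(1 − 2P − Q) − ¼ ln(1 − 2Q).
1 − 2P − Q = 0.50387, giving −½ ln(0.50387) = 0.342718.
1 − 2Q = 0.89166, giving −¼ ln(0.89166) = 0.028668.
d = 0.342718 + 0.028668 = 0.371386.
Under a molecular clock d = 2μt, so t = d/(2μ) = 0.371386 / (2 × 0.0259) = 7.17 Myr.

7.17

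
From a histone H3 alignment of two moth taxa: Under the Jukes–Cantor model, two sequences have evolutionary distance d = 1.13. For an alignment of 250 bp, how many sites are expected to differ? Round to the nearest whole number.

146

Invert JC69: p = (3/4)(1 − e^(−4d/3)) = 0.75 × (1 − e^(-1.506667)) = 0.75 × (1 − 0.221647) = 0.583765.
Expected differing sites = pL ≈ 0.583765 × 250 = 145.94125 ≈ 146.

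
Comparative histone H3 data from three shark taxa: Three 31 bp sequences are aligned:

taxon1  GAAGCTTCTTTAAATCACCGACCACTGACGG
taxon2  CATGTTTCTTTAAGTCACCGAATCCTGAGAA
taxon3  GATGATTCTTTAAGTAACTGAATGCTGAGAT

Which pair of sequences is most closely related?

taxon1–taxon2: 10/31 differ, p = 0.323, d = 0.422.
taxon1–taxon3: 11/31 differ, p = 0.355, d = 0.481.
taxon2–taxon3: 6/31 differ, p = 0.194, d = 0.224.
The smallest distance is between taxon2 and taxon3.

taxon2 and taxon3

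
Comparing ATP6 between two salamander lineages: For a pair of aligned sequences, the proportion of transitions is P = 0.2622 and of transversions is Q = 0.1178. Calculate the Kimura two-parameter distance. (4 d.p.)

0.5811

Under the Kimura two-parameter model, d = −½ ln(1 − 2P − Q) − ¼ ln(1 − 2Q).
1 − 2P − Q = 0.3578, giving −½ ln(0.3578) = 0.513891.
1 − 2Q = 0.7644, giving −¼ ln(0.7644) = 0.067166.
d = 0.513891 + 0.067166 = 0.581057.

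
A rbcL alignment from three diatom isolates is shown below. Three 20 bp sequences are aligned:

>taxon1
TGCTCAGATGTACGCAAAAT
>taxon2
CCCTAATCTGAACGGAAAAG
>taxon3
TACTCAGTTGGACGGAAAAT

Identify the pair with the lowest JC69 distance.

taxon1–taxon2: 8/20 differ, p = 0.400, d = 0.572.
taxon1–taxon3: 4/20 differ, p = 0.200, d = 0.233.
taxon2–taxon3: 7/20 differ, p = 0.350, d = 0.471.
The smallest distance is between taxon1 and taxon3.

taxon1 and taxon3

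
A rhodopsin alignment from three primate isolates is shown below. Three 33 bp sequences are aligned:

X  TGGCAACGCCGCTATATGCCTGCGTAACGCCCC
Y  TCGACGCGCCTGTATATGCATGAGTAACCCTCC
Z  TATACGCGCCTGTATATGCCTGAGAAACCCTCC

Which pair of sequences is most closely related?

Y and Z

X–Y: 10/33 differ, p = 0.303, d = 0.388.
X–Z: 11/33 differ, p = 0.333, d = 0.441.
Y–Z: 4/33 differ, p = 0.121, d = 0.132.
The smallest distance is between Y and Z.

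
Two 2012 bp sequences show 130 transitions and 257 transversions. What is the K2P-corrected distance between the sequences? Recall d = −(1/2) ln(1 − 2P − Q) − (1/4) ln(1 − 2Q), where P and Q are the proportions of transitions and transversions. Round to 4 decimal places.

0.2223

P = 130/2012 ≈ 0.064612 and Q = 257/2012 ≈ 0.127734.
Under the Kimura two-parameter model, d = −½ ln(1 − 2P − Q) − ¼ ln(1 − 2Q).
1 − 2P − Q = 0.743042, giving −½ ln(0.743042) = 0.148501.
1 − 2Q = 0.744532, giving −¼ ln(0.744532) = 0.073750.
d = 0.148501 + 0.073750 = 0.222251.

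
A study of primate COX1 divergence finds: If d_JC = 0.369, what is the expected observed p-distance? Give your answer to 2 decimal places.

0.29

p = (3/4)(1 − e^(−4d/3)) = 0.75 × (1 − e^(-0.492)) = 0.75 × (1 − 0.611402) = 0.291449.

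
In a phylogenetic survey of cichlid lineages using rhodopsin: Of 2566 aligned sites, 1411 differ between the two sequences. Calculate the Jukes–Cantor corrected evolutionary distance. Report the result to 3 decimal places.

0.991

p = 1411/2566 ≈ 0.549883.
d = −(3/4) ln(1 − 4p/3) = −0.75 ln(1 − 0.733177) = −0.75 ln(0.266823)
  = −0.75 × (-1.321170) = 0.990878 substitutions/site.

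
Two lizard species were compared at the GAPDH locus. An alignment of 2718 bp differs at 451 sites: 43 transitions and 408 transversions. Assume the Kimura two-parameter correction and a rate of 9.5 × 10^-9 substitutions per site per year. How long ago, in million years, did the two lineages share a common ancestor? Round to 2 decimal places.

9.98

P = 43/2718 ≈ 0.01582 and Q = 408/2718 ≈ 0.15011.
Under the Kimura two-parameter model, d = −½ ln(1 − 2P − Q) − ¼ ln(1 − 2Q).
1 − 2P − Q = 0.81825, giving −½ ln(0.81825) = 0.100294.
1 − 2Q = 0.69978, giving −¼ ln(0.69978) = 0.089247.
d = 0.100294 + 0.089247 = 0.189541.
Under a molecular clock d = 2μt, so t = d/(2μ) = 0.189541 / (2 × 9.5 × 10^-9) = 9.98 million years.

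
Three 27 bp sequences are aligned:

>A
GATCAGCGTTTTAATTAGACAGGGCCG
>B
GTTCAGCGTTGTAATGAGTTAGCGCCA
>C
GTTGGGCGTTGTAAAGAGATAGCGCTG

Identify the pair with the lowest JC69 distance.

B and C

A–B: 7/27 differ, p = 0.259, d = 0.318.
A–C: 9/27 differ, p = 0.333, d = 0.441.
B–C: 6/27 differ, p = 0.222, d = 0.264.
The smallest distance is between B and C.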